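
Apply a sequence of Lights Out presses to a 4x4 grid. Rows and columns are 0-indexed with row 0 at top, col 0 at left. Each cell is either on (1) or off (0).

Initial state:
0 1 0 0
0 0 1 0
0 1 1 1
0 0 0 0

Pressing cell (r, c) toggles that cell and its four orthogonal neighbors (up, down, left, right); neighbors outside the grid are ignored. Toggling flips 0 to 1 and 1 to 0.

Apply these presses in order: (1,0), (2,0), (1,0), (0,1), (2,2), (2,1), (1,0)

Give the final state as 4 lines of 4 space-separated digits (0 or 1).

Answer: 0 0 1 0
0 1 0 0
1 0 1 0
1 1 1 0

Derivation:
After press 1 at (1,0):
1 1 0 0
1 1 1 0
1 1 1 1
0 0 0 0

After press 2 at (2,0):
1 1 0 0
0 1 1 0
0 0 1 1
1 0 0 0

After press 3 at (1,0):
0 1 0 0
1 0 1 0
1 0 1 1
1 0 0 0

After press 4 at (0,1):
1 0 1 0
1 1 1 0
1 0 1 1
1 0 0 0

After press 5 at (2,2):
1 0 1 0
1 1 0 0
1 1 0 0
1 0 1 0

After press 6 at (2,1):
1 0 1 0
1 0 0 0
0 0 1 0
1 1 1 0

After press 7 at (1,0):
0 0 1 0
0 1 0 0
1 0 1 0
1 1 1 0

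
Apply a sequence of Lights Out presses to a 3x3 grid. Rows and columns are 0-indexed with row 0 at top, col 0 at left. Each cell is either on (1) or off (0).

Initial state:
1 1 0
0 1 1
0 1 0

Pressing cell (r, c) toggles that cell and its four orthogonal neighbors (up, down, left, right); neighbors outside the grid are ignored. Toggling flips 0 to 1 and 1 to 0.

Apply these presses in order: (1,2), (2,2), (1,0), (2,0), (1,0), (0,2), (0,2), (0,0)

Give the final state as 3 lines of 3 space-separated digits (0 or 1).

After press 1 at (1,2):
1 1 1
0 0 0
0 1 1

After press 2 at (2,2):
1 1 1
0 0 1
0 0 0

After press 3 at (1,0):
0 1 1
1 1 1
1 0 0

After press 4 at (2,0):
0 1 1
0 1 1
0 1 0

After press 5 at (1,0):
1 1 1
1 0 1
1 1 0

After press 6 at (0,2):
1 0 0
1 0 0
1 1 0

After press 7 at (0,2):
1 1 1
1 0 1
1 1 0

After press 8 at (0,0):
0 0 1
0 0 1
1 1 0

Answer: 0 0 1
0 0 1
1 1 0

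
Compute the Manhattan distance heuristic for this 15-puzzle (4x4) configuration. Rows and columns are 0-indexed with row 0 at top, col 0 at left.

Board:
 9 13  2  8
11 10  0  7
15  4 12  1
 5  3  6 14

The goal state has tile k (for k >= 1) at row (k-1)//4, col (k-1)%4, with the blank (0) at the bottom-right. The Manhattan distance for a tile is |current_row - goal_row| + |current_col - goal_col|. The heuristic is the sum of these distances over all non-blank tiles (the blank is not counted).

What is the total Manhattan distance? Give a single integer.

Answer: 37

Derivation:
Tile 9: (0,0)->(2,0) = 2
Tile 13: (0,1)->(3,0) = 4
Tile 2: (0,2)->(0,1) = 1
Tile 8: (0,3)->(1,3) = 1
Tile 11: (1,0)->(2,2) = 3
Tile 10: (1,1)->(2,1) = 1
Tile 7: (1,3)->(1,2) = 1
Tile 15: (2,0)->(3,2) = 3
Tile 4: (2,1)->(0,3) = 4
Tile 12: (2,2)->(2,3) = 1
Tile 1: (2,3)->(0,0) = 5
Tile 5: (3,0)->(1,0) = 2
Tile 3: (3,1)->(0,2) = 4
Tile 6: (3,2)->(1,1) = 3
Tile 14: (3,3)->(3,1) = 2
Sum: 2 + 4 + 1 + 1 + 3 + 1 + 1 + 3 + 4 + 1 + 5 + 2 + 4 + 3 + 2 = 37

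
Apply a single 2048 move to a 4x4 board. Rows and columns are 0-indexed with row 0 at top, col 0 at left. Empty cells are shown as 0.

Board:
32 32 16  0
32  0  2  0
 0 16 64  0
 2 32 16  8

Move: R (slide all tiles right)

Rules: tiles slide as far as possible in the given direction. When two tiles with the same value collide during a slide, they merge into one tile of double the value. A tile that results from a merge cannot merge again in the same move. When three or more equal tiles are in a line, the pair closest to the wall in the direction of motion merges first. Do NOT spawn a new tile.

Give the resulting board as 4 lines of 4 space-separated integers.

Slide right:
row 0: [32, 32, 16, 0] -> [0, 0, 64, 16]
row 1: [32, 0, 2, 0] -> [0, 0, 32, 2]
row 2: [0, 16, 64, 0] -> [0, 0, 16, 64]
row 3: [2, 32, 16, 8] -> [2, 32, 16, 8]

Answer:  0  0 64 16
 0  0 32  2
 0  0 16 64
 2 32 16  8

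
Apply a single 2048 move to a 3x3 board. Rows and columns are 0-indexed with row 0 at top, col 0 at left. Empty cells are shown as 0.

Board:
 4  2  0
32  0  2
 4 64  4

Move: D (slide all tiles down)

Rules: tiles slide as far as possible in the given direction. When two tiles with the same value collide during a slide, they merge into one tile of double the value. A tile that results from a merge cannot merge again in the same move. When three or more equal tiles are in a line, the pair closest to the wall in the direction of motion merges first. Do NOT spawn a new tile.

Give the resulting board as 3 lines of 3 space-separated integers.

Slide down:
col 0: [4, 32, 4] -> [4, 32, 4]
col 1: [2, 0, 64] -> [0, 2, 64]
col 2: [0, 2, 4] -> [0, 2, 4]

Answer:  4  0  0
32  2  2
 4 64  4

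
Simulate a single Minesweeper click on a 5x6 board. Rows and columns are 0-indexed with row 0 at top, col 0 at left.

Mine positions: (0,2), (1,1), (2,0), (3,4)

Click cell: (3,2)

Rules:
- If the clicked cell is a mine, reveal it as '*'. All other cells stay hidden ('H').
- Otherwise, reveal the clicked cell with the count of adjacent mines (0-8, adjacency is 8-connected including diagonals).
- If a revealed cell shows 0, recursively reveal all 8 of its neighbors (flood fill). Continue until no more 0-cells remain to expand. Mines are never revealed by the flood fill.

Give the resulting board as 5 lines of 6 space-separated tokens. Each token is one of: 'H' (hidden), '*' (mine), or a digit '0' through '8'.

H H H H H H
H H H H H H
H 2 1 1 H H
1 1 0 1 H H
0 0 0 1 H H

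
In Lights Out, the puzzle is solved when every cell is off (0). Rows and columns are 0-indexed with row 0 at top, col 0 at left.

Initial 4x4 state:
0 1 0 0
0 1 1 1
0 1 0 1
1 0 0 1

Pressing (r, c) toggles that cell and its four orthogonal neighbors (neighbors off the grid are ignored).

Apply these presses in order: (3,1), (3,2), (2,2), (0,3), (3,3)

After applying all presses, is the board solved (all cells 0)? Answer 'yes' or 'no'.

Answer: no

Derivation:
After press 1 at (3,1):
0 1 0 0
0 1 1 1
0 0 0 1
0 1 1 1

After press 2 at (3,2):
0 1 0 0
0 1 1 1
0 0 1 1
0 0 0 0

After press 3 at (2,2):
0 1 0 0
0 1 0 1
0 1 0 0
0 0 1 0

After press 4 at (0,3):
0 1 1 1
0 1 0 0
0 1 0 0
0 0 1 0

After press 5 at (3,3):
0 1 1 1
0 1 0 0
0 1 0 1
0 0 0 1

Lights still on: 7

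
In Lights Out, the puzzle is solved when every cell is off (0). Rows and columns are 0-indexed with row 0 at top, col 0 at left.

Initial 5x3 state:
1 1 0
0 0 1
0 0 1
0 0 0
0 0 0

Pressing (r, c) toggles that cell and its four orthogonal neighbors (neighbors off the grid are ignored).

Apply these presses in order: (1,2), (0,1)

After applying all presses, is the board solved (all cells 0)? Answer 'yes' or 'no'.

Answer: yes

Derivation:
After press 1 at (1,2):
1 1 1
0 1 0
0 0 0
0 0 0
0 0 0

After press 2 at (0,1):
0 0 0
0 0 0
0 0 0
0 0 0
0 0 0

Lights still on: 0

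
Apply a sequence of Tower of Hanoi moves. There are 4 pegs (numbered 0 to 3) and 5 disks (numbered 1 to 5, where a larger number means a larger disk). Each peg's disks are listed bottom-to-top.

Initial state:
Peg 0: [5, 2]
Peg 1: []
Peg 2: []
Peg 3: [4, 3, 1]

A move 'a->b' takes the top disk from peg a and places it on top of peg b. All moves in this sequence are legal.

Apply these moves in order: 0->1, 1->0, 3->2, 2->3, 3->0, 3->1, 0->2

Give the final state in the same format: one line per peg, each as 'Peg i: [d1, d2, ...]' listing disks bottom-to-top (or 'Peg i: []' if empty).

Answer: Peg 0: [5, 2]
Peg 1: [3]
Peg 2: [1]
Peg 3: [4]

Derivation:
After move 1 (0->1):
Peg 0: [5]
Peg 1: [2]
Peg 2: []
Peg 3: [4, 3, 1]

After move 2 (1->0):
Peg 0: [5, 2]
Peg 1: []
Peg 2: []
Peg 3: [4, 3, 1]

After move 3 (3->2):
Peg 0: [5, 2]
Peg 1: []
Peg 2: [1]
Peg 3: [4, 3]

After move 4 (2->3):
Peg 0: [5, 2]
Peg 1: []
Peg 2: []
Peg 3: [4, 3, 1]

After move 5 (3->0):
Peg 0: [5, 2, 1]
Peg 1: []
Peg 2: []
Peg 3: [4, 3]

After move 6 (3->1):
Peg 0: [5, 2, 1]
Peg 1: [3]
Peg 2: []
Peg 3: [4]

After move 7 (0->2):
Peg 0: [5, 2]
Peg 1: [3]
Peg 2: [1]
Peg 3: [4]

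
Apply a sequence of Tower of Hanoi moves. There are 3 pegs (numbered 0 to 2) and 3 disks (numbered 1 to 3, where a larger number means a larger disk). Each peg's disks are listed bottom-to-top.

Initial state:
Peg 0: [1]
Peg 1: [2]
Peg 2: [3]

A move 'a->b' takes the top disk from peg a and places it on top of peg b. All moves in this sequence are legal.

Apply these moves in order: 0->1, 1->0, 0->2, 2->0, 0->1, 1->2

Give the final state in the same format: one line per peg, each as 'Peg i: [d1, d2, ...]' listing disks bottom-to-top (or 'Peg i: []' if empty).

After move 1 (0->1):
Peg 0: []
Peg 1: [2, 1]
Peg 2: [3]

After move 2 (1->0):
Peg 0: [1]
Peg 1: [2]
Peg 2: [3]

After move 3 (0->2):
Peg 0: []
Peg 1: [2]
Peg 2: [3, 1]

After move 4 (2->0):
Peg 0: [1]
Peg 1: [2]
Peg 2: [3]

After move 5 (0->1):
Peg 0: []
Peg 1: [2, 1]
Peg 2: [3]

After move 6 (1->2):
Peg 0: []
Peg 1: [2]
Peg 2: [3, 1]

Answer: Peg 0: []
Peg 1: [2]
Peg 2: [3, 1]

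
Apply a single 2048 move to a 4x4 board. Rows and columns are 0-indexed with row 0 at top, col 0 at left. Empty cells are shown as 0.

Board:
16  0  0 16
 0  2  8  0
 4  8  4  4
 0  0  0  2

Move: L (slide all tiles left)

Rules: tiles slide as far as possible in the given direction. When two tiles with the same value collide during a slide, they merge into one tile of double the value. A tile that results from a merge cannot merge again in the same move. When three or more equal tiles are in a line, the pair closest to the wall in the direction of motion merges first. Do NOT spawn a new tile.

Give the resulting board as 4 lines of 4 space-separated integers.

Slide left:
row 0: [16, 0, 0, 16] -> [32, 0, 0, 0]
row 1: [0, 2, 8, 0] -> [2, 8, 0, 0]
row 2: [4, 8, 4, 4] -> [4, 8, 8, 0]
row 3: [0, 0, 0, 2] -> [2, 0, 0, 0]

Answer: 32  0  0  0
 2  8  0  0
 4  8  8  0
 2  0  0  0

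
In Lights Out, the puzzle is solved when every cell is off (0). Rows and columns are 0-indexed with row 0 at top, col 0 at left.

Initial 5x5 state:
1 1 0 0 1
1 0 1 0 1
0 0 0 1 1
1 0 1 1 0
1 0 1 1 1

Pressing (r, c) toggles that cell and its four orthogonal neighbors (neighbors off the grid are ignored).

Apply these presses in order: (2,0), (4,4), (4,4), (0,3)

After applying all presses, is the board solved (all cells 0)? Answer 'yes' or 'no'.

After press 1 at (2,0):
1 1 0 0 1
0 0 1 0 1
1 1 0 1 1
0 0 1 1 0
1 0 1 1 1

After press 2 at (4,4):
1 1 0 0 1
0 0 1 0 1
1 1 0 1 1
0 0 1 1 1
1 0 1 0 0

After press 3 at (4,4):
1 1 0 0 1
0 0 1 0 1
1 1 0 1 1
0 0 1 1 0
1 0 1 1 1

After press 4 at (0,3):
1 1 1 1 0
0 0 1 1 1
1 1 0 1 1
0 0 1 1 0
1 0 1 1 1

Lights still on: 17

Answer: no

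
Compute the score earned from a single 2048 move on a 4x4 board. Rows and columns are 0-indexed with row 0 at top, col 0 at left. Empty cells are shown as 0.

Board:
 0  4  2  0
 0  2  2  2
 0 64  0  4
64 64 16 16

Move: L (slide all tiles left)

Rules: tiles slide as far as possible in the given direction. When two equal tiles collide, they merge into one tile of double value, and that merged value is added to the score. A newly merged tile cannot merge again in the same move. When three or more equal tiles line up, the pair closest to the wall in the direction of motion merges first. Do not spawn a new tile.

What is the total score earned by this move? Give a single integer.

Answer: 164

Derivation:
Slide left:
row 0: [0, 4, 2, 0] -> [4, 2, 0, 0]  score +0 (running 0)
row 1: [0, 2, 2, 2] -> [4, 2, 0, 0]  score +4 (running 4)
row 2: [0, 64, 0, 4] -> [64, 4, 0, 0]  score +0 (running 4)
row 3: [64, 64, 16, 16] -> [128, 32, 0, 0]  score +160 (running 164)
Board after move:
  4   2   0   0
  4   2   0   0
 64   4   0   0
128  32   0   0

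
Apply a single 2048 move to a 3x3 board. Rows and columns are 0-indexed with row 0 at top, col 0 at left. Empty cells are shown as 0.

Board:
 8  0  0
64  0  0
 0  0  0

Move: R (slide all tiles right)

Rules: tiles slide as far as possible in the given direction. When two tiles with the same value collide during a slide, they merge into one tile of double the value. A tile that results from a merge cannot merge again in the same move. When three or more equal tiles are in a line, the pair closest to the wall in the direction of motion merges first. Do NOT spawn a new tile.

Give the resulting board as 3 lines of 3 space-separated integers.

Slide right:
row 0: [8, 0, 0] -> [0, 0, 8]
row 1: [64, 0, 0] -> [0, 0, 64]
row 2: [0, 0, 0] -> [0, 0, 0]

Answer:  0  0  8
 0  0 64
 0  0  0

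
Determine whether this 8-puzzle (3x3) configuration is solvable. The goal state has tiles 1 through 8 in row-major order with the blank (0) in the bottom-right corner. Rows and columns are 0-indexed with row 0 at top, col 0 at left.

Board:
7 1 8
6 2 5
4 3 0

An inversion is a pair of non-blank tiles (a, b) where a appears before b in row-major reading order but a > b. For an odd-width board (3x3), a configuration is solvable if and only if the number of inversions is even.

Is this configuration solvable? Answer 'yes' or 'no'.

Answer: yes

Derivation:
Inversions (pairs i<j in row-major order where tile[i] > tile[j] > 0): 18
18 is even, so the puzzle is solvable.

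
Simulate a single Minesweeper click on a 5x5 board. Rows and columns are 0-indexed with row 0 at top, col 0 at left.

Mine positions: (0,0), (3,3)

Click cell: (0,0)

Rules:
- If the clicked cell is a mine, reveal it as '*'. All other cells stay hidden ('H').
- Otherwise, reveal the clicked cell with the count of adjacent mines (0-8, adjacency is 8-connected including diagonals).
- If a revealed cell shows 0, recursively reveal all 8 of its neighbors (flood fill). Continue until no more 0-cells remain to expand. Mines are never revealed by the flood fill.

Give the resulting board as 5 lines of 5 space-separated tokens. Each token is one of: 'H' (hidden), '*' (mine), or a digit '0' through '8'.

* H H H H
H H H H H
H H H H H
H H H H H
H H H H H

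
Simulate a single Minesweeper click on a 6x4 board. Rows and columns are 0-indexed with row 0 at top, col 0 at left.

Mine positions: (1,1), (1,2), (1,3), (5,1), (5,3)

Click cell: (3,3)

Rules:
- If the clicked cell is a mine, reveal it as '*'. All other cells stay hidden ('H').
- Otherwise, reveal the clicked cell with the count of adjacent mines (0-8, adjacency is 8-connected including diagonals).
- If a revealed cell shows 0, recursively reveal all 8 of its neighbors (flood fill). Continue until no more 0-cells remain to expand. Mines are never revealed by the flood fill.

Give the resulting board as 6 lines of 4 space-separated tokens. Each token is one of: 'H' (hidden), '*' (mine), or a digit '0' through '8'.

H H H H
H H H H
1 2 3 2
0 0 0 0
1 1 2 1
H H H H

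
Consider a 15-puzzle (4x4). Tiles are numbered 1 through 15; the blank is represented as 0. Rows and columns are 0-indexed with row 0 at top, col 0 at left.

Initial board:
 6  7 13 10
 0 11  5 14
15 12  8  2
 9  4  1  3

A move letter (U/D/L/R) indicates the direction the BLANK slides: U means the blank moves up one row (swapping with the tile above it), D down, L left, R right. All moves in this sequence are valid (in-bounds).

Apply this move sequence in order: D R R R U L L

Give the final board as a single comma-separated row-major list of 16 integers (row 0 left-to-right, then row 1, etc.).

After move 1 (D):
 6  7 13 10
15 11  5 14
 0 12  8  2
 9  4  1  3

After move 2 (R):
 6  7 13 10
15 11  5 14
12  0  8  2
 9  4  1  3

After move 3 (R):
 6  7 13 10
15 11  5 14
12  8  0  2
 9  4  1  3

After move 4 (R):
 6  7 13 10
15 11  5 14
12  8  2  0
 9  4  1  3

After move 5 (U):
 6  7 13 10
15 11  5  0
12  8  2 14
 9  4  1  3

After move 6 (L):
 6  7 13 10
15 11  0  5
12  8  2 14
 9  4  1  3

After move 7 (L):
 6  7 13 10
15  0 11  5
12  8  2 14
 9  4  1  3

Answer: 6, 7, 13, 10, 15, 0, 11, 5, 12, 8, 2, 14, 9, 4, 1, 3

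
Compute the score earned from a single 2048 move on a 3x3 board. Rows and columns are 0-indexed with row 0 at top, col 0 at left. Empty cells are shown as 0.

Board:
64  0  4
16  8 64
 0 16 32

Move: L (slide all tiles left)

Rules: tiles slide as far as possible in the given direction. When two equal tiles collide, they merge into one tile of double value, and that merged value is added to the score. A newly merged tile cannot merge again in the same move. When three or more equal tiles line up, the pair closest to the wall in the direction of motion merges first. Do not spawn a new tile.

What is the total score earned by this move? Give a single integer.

Slide left:
row 0: [64, 0, 4] -> [64, 4, 0]  score +0 (running 0)
row 1: [16, 8, 64] -> [16, 8, 64]  score +0 (running 0)
row 2: [0, 16, 32] -> [16, 32, 0]  score +0 (running 0)
Board after move:
64  4  0
16  8 64
16 32  0

Answer: 0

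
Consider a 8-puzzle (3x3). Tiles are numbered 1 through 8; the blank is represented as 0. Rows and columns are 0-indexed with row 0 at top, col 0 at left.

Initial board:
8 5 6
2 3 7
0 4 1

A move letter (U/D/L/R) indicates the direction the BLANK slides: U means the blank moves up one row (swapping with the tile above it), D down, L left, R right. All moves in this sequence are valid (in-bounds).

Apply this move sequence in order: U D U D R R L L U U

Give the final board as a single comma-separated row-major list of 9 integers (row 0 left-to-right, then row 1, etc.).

After move 1 (U):
8 5 6
0 3 7
2 4 1

After move 2 (D):
8 5 6
2 3 7
0 4 1

After move 3 (U):
8 5 6
0 3 7
2 4 1

After move 4 (D):
8 5 6
2 3 7
0 4 1

After move 5 (R):
8 5 6
2 3 7
4 0 1

After move 6 (R):
8 5 6
2 3 7
4 1 0

After move 7 (L):
8 5 6
2 3 7
4 0 1

After move 8 (L):
8 5 6
2 3 7
0 4 1

After move 9 (U):
8 5 6
0 3 7
2 4 1

After move 10 (U):
0 5 6
8 3 7
2 4 1

Answer: 0, 5, 6, 8, 3, 7, 2, 4, 1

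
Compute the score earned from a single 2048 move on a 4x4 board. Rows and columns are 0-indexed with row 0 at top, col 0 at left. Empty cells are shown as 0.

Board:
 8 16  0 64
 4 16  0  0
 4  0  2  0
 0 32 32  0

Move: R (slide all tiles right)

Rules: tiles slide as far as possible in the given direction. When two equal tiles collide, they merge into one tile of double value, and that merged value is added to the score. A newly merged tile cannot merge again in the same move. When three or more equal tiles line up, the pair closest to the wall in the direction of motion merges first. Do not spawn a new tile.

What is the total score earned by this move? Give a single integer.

Slide right:
row 0: [8, 16, 0, 64] -> [0, 8, 16, 64]  score +0 (running 0)
row 1: [4, 16, 0, 0] -> [0, 0, 4, 16]  score +0 (running 0)
row 2: [4, 0, 2, 0] -> [0, 0, 4, 2]  score +0 (running 0)
row 3: [0, 32, 32, 0] -> [0, 0, 0, 64]  score +64 (running 64)
Board after move:
 0  8 16 64
 0  0  4 16
 0  0  4  2
 0  0  0 64

Answer: 64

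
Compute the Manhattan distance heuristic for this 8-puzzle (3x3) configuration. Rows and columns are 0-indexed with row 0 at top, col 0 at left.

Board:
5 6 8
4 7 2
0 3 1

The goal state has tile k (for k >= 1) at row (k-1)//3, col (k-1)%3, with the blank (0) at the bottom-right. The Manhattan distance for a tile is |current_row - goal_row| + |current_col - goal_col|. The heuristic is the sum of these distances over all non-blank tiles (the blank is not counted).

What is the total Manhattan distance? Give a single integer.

Tile 5: at (0,0), goal (1,1), distance |0-1|+|0-1| = 2
Tile 6: at (0,1), goal (1,2), distance |0-1|+|1-2| = 2
Tile 8: at (0,2), goal (2,1), distance |0-2|+|2-1| = 3
Tile 4: at (1,0), goal (1,0), distance |1-1|+|0-0| = 0
Tile 7: at (1,1), goal (2,0), distance |1-2|+|1-0| = 2
Tile 2: at (1,2), goal (0,1), distance |1-0|+|2-1| = 2
Tile 3: at (2,1), goal (0,2), distance |2-0|+|1-2| = 3
Tile 1: at (2,2), goal (0,0), distance |2-0|+|2-0| = 4
Sum: 2 + 2 + 3 + 0 + 2 + 2 + 3 + 4 = 18

Answer: 18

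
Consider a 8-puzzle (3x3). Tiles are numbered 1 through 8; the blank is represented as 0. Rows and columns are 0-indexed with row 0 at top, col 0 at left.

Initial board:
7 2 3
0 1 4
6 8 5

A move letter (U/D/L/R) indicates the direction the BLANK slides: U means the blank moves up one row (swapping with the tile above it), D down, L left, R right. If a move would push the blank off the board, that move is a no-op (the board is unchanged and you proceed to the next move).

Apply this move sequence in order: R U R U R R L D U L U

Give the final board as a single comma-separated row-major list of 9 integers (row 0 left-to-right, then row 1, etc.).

Answer: 0, 7, 3, 1, 2, 4, 6, 8, 5

Derivation:
After move 1 (R):
7 2 3
1 0 4
6 8 5

After move 2 (U):
7 0 3
1 2 4
6 8 5

After move 3 (R):
7 3 0
1 2 4
6 8 5

After move 4 (U):
7 3 0
1 2 4
6 8 5

After move 5 (R):
7 3 0
1 2 4
6 8 5

After move 6 (R):
7 3 0
1 2 4
6 8 5

After move 7 (L):
7 0 3
1 2 4
6 8 5

After move 8 (D):
7 2 3
1 0 4
6 8 5

After move 9 (U):
7 0 3
1 2 4
6 8 5

After move 10 (L):
0 7 3
1 2 4
6 8 5

After move 11 (U):
0 7 3
1 2 4
6 8 5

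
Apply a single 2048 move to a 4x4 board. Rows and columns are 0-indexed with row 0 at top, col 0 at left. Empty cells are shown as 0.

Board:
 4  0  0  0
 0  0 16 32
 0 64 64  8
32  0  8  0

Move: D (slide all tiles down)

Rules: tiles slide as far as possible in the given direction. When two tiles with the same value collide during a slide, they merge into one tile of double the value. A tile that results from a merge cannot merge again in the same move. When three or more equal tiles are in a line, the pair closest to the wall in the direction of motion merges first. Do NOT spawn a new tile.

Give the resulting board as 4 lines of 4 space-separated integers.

Slide down:
col 0: [4, 0, 0, 32] -> [0, 0, 4, 32]
col 1: [0, 0, 64, 0] -> [0, 0, 0, 64]
col 2: [0, 16, 64, 8] -> [0, 16, 64, 8]
col 3: [0, 32, 8, 0] -> [0, 0, 32, 8]

Answer:  0  0  0  0
 0  0 16  0
 4  0 64 32
32 64  8  8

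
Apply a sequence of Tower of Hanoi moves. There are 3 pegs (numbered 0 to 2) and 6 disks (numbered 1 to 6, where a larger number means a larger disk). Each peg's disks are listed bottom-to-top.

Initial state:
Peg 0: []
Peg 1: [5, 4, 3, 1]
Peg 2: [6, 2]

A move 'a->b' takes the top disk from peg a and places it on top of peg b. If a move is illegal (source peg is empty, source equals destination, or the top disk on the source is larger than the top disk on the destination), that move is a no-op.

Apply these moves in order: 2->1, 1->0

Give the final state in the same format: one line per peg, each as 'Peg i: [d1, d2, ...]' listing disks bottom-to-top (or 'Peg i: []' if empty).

Answer: Peg 0: [1]
Peg 1: [5, 4, 3]
Peg 2: [6, 2]

Derivation:
After move 1 (2->1):
Peg 0: []
Peg 1: [5, 4, 3, 1]
Peg 2: [6, 2]

After move 2 (1->0):
Peg 0: [1]
Peg 1: [5, 4, 3]
Peg 2: [6, 2]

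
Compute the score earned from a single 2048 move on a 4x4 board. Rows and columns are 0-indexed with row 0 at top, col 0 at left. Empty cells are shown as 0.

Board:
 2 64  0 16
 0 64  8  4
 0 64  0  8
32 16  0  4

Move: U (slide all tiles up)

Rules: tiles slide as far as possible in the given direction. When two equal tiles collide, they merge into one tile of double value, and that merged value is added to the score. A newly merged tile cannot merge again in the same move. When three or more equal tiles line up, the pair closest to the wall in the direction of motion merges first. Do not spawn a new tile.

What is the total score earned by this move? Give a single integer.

Slide up:
col 0: [2, 0, 0, 32] -> [2, 32, 0, 0]  score +0 (running 0)
col 1: [64, 64, 64, 16] -> [128, 64, 16, 0]  score +128 (running 128)
col 2: [0, 8, 0, 0] -> [8, 0, 0, 0]  score +0 (running 128)
col 3: [16, 4, 8, 4] -> [16, 4, 8, 4]  score +0 (running 128)
Board after move:
  2 128   8  16
 32  64   0   4
  0  16   0   8
  0   0   0   4

Answer: 128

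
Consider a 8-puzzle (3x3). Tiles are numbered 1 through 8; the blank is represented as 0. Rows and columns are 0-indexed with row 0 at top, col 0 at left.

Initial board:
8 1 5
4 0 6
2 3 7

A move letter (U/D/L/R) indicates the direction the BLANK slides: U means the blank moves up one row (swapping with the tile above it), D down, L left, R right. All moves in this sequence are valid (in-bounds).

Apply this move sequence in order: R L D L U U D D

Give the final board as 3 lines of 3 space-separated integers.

Answer: 8 1 5
4 3 6
0 2 7

Derivation:
After move 1 (R):
8 1 5
4 6 0
2 3 7

After move 2 (L):
8 1 5
4 0 6
2 3 7

After move 3 (D):
8 1 5
4 3 6
2 0 7

After move 4 (L):
8 1 5
4 3 6
0 2 7

After move 5 (U):
8 1 5
0 3 6
4 2 7

After move 6 (U):
0 1 5
8 3 6
4 2 7

After move 7 (D):
8 1 5
0 3 6
4 2 7

After move 8 (D):
8 1 5
4 3 6
0 2 7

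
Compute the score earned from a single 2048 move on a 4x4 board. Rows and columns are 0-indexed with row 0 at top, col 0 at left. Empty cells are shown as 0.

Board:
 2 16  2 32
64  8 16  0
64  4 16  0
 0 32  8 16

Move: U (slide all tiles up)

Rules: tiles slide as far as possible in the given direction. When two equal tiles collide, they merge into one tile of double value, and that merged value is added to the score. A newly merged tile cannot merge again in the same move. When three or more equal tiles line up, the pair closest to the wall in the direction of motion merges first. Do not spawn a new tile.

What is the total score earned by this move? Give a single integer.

Slide up:
col 0: [2, 64, 64, 0] -> [2, 128, 0, 0]  score +128 (running 128)
col 1: [16, 8, 4, 32] -> [16, 8, 4, 32]  score +0 (running 128)
col 2: [2, 16, 16, 8] -> [2, 32, 8, 0]  score +32 (running 160)
col 3: [32, 0, 0, 16] -> [32, 16, 0, 0]  score +0 (running 160)
Board after move:
  2  16   2  32
128   8  32  16
  0   4   8   0
  0  32   0   0

Answer: 160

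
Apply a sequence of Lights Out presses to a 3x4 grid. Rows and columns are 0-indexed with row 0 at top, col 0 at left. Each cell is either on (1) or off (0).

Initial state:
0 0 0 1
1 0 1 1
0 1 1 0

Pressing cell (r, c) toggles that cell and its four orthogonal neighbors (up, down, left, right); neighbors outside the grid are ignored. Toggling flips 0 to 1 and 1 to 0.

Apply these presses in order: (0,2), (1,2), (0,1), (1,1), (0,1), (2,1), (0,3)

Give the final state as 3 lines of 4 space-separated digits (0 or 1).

Answer: 0 0 1 1
0 1 0 1
1 1 1 0

Derivation:
After press 1 at (0,2):
0 1 1 0
1 0 0 1
0 1 1 0

After press 2 at (1,2):
0 1 0 0
1 1 1 0
0 1 0 0

After press 3 at (0,1):
1 0 1 0
1 0 1 0
0 1 0 0

After press 4 at (1,1):
1 1 1 0
0 1 0 0
0 0 0 0

After press 5 at (0,1):
0 0 0 0
0 0 0 0
0 0 0 0

After press 6 at (2,1):
0 0 0 0
0 1 0 0
1 1 1 0

After press 7 at (0,3):
0 0 1 1
0 1 0 1
1 1 1 0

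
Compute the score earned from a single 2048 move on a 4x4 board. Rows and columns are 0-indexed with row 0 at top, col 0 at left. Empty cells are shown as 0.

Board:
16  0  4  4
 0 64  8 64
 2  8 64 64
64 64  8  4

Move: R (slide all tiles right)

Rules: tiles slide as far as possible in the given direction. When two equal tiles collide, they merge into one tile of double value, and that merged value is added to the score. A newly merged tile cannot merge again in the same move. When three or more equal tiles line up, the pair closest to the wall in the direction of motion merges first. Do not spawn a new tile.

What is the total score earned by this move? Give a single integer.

Answer: 264

Derivation:
Slide right:
row 0: [16, 0, 4, 4] -> [0, 0, 16, 8]  score +8 (running 8)
row 1: [0, 64, 8, 64] -> [0, 64, 8, 64]  score +0 (running 8)
row 2: [2, 8, 64, 64] -> [0, 2, 8, 128]  score +128 (running 136)
row 3: [64, 64, 8, 4] -> [0, 128, 8, 4]  score +128 (running 264)
Board after move:
  0   0  16   8
  0  64   8  64
  0   2   8 128
  0 128   8   4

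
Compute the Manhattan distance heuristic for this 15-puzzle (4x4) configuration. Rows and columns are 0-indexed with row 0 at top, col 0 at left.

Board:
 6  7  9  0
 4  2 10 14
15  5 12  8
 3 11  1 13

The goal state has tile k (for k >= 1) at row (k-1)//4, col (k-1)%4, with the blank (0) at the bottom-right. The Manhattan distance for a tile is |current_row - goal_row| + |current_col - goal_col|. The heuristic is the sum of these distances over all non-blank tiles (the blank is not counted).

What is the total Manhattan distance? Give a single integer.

Answer: 41

Derivation:
Tile 6: (0,0)->(1,1) = 2
Tile 7: (0,1)->(1,2) = 2
Tile 9: (0,2)->(2,0) = 4
Tile 4: (1,0)->(0,3) = 4
Tile 2: (1,1)->(0,1) = 1
Tile 10: (1,2)->(2,1) = 2
Tile 14: (1,3)->(3,1) = 4
Tile 15: (2,0)->(3,2) = 3
Tile 5: (2,1)->(1,0) = 2
Tile 12: (2,2)->(2,3) = 1
Tile 8: (2,3)->(1,3) = 1
Tile 3: (3,0)->(0,2) = 5
Tile 11: (3,1)->(2,2) = 2
Tile 1: (3,2)->(0,0) = 5
Tile 13: (3,3)->(3,0) = 3
Sum: 2 + 2 + 4 + 4 + 1 + 2 + 4 + 3 + 2 + 1 + 1 + 5 + 2 + 5 + 3 = 41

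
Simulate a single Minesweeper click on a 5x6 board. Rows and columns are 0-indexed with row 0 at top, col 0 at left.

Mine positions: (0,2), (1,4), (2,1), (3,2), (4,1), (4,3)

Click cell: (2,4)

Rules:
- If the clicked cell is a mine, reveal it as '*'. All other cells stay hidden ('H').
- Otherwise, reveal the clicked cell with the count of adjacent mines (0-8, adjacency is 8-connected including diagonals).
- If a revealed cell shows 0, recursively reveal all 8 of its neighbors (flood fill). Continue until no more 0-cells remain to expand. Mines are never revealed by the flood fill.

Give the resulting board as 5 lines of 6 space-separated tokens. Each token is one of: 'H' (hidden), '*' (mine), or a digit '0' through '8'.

H H H H H H
H H H H H H
H H H H 1 H
H H H H H H
H H H H H H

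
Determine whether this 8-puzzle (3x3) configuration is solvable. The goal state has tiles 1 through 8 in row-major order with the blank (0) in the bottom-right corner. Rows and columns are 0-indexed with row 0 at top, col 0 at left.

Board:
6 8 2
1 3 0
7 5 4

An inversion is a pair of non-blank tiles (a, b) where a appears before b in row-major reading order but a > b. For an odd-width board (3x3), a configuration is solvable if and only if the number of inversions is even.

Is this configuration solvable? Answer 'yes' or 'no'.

Inversions (pairs i<j in row-major order where tile[i] > tile[j] > 0): 15
15 is odd, so the puzzle is not solvable.

Answer: no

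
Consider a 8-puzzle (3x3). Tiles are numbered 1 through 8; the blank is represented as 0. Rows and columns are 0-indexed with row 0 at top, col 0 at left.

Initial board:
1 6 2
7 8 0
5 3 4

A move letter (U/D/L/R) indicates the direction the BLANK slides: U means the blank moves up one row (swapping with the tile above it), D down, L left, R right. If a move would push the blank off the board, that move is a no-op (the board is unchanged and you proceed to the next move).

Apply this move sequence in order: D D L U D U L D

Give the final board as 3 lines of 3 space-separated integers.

Answer: 1 6 2
5 7 4
0 8 3

Derivation:
After move 1 (D):
1 6 2
7 8 4
5 3 0

After move 2 (D):
1 6 2
7 8 4
5 3 0

After move 3 (L):
1 6 2
7 8 4
5 0 3

After move 4 (U):
1 6 2
7 0 4
5 8 3

After move 5 (D):
1 6 2
7 8 4
5 0 3

After move 6 (U):
1 6 2
7 0 4
5 8 3

After move 7 (L):
1 6 2
0 7 4
5 8 3

After move 8 (D):
1 6 2
5 7 4
0 8 3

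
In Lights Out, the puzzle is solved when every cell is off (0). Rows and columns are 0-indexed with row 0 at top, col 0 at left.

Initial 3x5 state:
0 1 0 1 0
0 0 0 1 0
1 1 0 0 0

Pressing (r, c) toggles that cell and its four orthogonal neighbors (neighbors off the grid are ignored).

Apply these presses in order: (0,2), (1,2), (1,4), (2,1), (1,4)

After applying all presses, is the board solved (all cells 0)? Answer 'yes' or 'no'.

After press 1 at (0,2):
0 0 1 0 0
0 0 1 1 0
1 1 0 0 0

After press 2 at (1,2):
0 0 0 0 0
0 1 0 0 0
1 1 1 0 0

After press 3 at (1,4):
0 0 0 0 1
0 1 0 1 1
1 1 1 0 1

After press 4 at (2,1):
0 0 0 0 1
0 0 0 1 1
0 0 0 0 1

After press 5 at (1,4):
0 0 0 0 0
0 0 0 0 0
0 0 0 0 0

Lights still on: 0

Answer: yes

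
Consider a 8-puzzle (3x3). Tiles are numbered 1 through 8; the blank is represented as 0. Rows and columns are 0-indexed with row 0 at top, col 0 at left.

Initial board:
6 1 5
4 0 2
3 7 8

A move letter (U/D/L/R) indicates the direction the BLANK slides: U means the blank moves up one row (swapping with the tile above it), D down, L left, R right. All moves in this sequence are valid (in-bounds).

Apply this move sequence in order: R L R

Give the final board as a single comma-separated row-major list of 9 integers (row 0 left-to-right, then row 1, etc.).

After move 1 (R):
6 1 5
4 2 0
3 7 8

After move 2 (L):
6 1 5
4 0 2
3 7 8

After move 3 (R):
6 1 5
4 2 0
3 7 8

Answer: 6, 1, 5, 4, 2, 0, 3, 7, 8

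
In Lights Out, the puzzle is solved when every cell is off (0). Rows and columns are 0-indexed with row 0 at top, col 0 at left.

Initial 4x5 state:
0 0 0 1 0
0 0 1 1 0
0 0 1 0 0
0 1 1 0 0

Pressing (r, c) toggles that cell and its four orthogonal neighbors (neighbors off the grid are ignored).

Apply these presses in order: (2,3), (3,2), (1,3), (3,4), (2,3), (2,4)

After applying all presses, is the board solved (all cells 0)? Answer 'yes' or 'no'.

Answer: yes

Derivation:
After press 1 at (2,3):
0 0 0 1 0
0 0 1 0 0
0 0 0 1 1
0 1 1 1 0

After press 2 at (3,2):
0 0 0 1 0
0 0 1 0 0
0 0 1 1 1
0 0 0 0 0

After press 3 at (1,3):
0 0 0 0 0
0 0 0 1 1
0 0 1 0 1
0 0 0 0 0

After press 4 at (3,4):
0 0 0 0 0
0 0 0 1 1
0 0 1 0 0
0 0 0 1 1

After press 5 at (2,3):
0 0 0 0 0
0 0 0 0 1
0 0 0 1 1
0 0 0 0 1

After press 6 at (2,4):
0 0 0 0 0
0 0 0 0 0
0 0 0 0 0
0 0 0 0 0

Lights still on: 0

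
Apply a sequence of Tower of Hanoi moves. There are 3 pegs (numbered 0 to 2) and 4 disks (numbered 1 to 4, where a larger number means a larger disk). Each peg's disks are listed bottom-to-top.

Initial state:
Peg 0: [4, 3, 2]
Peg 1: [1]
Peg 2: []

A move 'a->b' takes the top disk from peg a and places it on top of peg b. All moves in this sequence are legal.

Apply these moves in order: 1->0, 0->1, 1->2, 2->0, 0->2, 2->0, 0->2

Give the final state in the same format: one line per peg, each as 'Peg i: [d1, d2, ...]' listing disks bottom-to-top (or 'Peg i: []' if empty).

Answer: Peg 0: [4, 3, 2]
Peg 1: []
Peg 2: [1]

Derivation:
After move 1 (1->0):
Peg 0: [4, 3, 2, 1]
Peg 1: []
Peg 2: []

After move 2 (0->1):
Peg 0: [4, 3, 2]
Peg 1: [1]
Peg 2: []

After move 3 (1->2):
Peg 0: [4, 3, 2]
Peg 1: []
Peg 2: [1]

After move 4 (2->0):
Peg 0: [4, 3, 2, 1]
Peg 1: []
Peg 2: []

After move 5 (0->2):
Peg 0: [4, 3, 2]
Peg 1: []
Peg 2: [1]

After move 6 (2->0):
Peg 0: [4, 3, 2, 1]
Peg 1: []
Peg 2: []

After move 7 (0->2):
Peg 0: [4, 3, 2]
Peg 1: []
Peg 2: [1]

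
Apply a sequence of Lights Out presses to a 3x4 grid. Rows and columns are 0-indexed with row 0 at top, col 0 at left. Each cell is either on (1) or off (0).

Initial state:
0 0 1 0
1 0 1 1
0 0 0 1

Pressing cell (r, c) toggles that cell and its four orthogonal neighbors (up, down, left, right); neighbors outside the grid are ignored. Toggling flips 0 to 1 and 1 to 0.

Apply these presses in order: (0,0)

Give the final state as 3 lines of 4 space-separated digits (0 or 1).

Answer: 1 1 1 0
0 0 1 1
0 0 0 1

Derivation:
After press 1 at (0,0):
1 1 1 0
0 0 1 1
0 0 0 1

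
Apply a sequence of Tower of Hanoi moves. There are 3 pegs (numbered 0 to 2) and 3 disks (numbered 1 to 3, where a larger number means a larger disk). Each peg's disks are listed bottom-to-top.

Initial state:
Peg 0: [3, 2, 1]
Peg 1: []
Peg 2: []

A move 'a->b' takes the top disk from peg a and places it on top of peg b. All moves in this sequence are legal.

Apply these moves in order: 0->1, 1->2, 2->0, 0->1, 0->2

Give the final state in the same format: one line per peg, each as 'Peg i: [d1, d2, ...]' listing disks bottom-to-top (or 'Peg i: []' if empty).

Answer: Peg 0: [3]
Peg 1: [1]
Peg 2: [2]

Derivation:
After move 1 (0->1):
Peg 0: [3, 2]
Peg 1: [1]
Peg 2: []

After move 2 (1->2):
Peg 0: [3, 2]
Peg 1: []
Peg 2: [1]

After move 3 (2->0):
Peg 0: [3, 2, 1]
Peg 1: []
Peg 2: []

After move 4 (0->1):
Peg 0: [3, 2]
Peg 1: [1]
Peg 2: []

After move 5 (0->2):
Peg 0: [3]
Peg 1: [1]
Peg 2: [2]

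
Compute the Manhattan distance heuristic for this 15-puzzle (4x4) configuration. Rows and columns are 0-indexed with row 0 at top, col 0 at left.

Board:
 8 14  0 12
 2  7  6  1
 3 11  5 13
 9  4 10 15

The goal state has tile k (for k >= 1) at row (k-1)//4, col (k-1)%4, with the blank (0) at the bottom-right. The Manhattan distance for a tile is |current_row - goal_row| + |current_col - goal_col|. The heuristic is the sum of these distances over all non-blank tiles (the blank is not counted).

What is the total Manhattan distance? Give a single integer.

Answer: 38

Derivation:
Tile 8: at (0,0), goal (1,3), distance |0-1|+|0-3| = 4
Tile 14: at (0,1), goal (3,1), distance |0-3|+|1-1| = 3
Tile 12: at (0,3), goal (2,3), distance |0-2|+|3-3| = 2
Tile 2: at (1,0), goal (0,1), distance |1-0|+|0-1| = 2
Tile 7: at (1,1), goal (1,2), distance |1-1|+|1-2| = 1
Tile 6: at (1,2), goal (1,1), distance |1-1|+|2-1| = 1
Tile 1: at (1,3), goal (0,0), distance |1-0|+|3-0| = 4
Tile 3: at (2,0), goal (0,2), distance |2-0|+|0-2| = 4
Tile 11: at (2,1), goal (2,2), distance |2-2|+|1-2| = 1
Tile 5: at (2,2), goal (1,0), distance |2-1|+|2-0| = 3
Tile 13: at (2,3), goal (3,0), distance |2-3|+|3-0| = 4
Tile 9: at (3,0), goal (2,0), distance |3-2|+|0-0| = 1
Tile 4: at (3,1), goal (0,3), distance |3-0|+|1-3| = 5
Tile 10: at (3,2), goal (2,1), distance |3-2|+|2-1| = 2
Tile 15: at (3,3), goal (3,2), distance |3-3|+|3-2| = 1
Sum: 4 + 3 + 2 + 2 + 1 + 1 + 4 + 4 + 1 + 3 + 4 + 1 + 5 + 2 + 1 = 38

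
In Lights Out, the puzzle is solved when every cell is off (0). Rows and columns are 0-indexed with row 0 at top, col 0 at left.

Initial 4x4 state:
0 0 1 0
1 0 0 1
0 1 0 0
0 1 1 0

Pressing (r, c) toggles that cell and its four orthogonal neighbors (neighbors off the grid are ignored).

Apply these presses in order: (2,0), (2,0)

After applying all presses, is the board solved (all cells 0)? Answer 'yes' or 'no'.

After press 1 at (2,0):
0 0 1 0
0 0 0 1
1 0 0 0
1 1 1 0

After press 2 at (2,0):
0 0 1 0
1 0 0 1
0 1 0 0
0 1 1 0

Lights still on: 6

Answer: no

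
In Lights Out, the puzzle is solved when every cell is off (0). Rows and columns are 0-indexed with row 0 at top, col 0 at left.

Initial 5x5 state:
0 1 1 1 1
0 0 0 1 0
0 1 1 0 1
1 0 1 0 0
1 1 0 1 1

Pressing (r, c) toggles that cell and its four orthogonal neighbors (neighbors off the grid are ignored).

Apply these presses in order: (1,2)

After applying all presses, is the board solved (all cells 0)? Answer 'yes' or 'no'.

After press 1 at (1,2):
0 1 0 1 1
0 1 1 0 0
0 1 0 0 1
1 0 1 0 0
1 1 0 1 1

Lights still on: 13

Answer: no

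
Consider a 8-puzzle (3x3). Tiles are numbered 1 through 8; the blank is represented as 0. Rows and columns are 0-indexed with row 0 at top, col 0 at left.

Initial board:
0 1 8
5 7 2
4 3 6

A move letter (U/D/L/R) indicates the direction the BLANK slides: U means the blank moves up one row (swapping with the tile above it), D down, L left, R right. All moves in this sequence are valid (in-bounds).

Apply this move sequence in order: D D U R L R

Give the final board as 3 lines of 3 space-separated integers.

Answer: 5 1 8
7 0 2
4 3 6

Derivation:
After move 1 (D):
5 1 8
0 7 2
4 3 6

After move 2 (D):
5 1 8
4 7 2
0 3 6

After move 3 (U):
5 1 8
0 7 2
4 3 6

After move 4 (R):
5 1 8
7 0 2
4 3 6

After move 5 (L):
5 1 8
0 7 2
4 3 6

After move 6 (R):
5 1 8
7 0 2
4 3 6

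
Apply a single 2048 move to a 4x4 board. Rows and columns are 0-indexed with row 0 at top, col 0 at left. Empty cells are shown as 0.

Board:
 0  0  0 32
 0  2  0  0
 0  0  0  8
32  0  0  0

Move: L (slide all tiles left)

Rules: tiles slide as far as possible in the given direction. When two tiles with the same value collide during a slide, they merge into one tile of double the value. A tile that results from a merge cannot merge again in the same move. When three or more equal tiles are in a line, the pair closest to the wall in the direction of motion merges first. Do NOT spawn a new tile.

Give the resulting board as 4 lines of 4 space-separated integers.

Slide left:
row 0: [0, 0, 0, 32] -> [32, 0, 0, 0]
row 1: [0, 2, 0, 0] -> [2, 0, 0, 0]
row 2: [0, 0, 0, 8] -> [8, 0, 0, 0]
row 3: [32, 0, 0, 0] -> [32, 0, 0, 0]

Answer: 32  0  0  0
 2  0  0  0
 8  0  0  0
32  0  0  0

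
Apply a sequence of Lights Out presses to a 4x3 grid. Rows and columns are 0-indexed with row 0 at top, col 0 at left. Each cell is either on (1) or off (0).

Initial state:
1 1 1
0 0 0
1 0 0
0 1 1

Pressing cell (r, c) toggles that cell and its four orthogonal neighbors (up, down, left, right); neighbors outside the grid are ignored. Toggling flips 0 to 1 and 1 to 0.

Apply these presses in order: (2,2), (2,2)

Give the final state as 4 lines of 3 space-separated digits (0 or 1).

Answer: 1 1 1
0 0 0
1 0 0
0 1 1

Derivation:
After press 1 at (2,2):
1 1 1
0 0 1
1 1 1
0 1 0

After press 2 at (2,2):
1 1 1
0 0 0
1 0 0
0 1 1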